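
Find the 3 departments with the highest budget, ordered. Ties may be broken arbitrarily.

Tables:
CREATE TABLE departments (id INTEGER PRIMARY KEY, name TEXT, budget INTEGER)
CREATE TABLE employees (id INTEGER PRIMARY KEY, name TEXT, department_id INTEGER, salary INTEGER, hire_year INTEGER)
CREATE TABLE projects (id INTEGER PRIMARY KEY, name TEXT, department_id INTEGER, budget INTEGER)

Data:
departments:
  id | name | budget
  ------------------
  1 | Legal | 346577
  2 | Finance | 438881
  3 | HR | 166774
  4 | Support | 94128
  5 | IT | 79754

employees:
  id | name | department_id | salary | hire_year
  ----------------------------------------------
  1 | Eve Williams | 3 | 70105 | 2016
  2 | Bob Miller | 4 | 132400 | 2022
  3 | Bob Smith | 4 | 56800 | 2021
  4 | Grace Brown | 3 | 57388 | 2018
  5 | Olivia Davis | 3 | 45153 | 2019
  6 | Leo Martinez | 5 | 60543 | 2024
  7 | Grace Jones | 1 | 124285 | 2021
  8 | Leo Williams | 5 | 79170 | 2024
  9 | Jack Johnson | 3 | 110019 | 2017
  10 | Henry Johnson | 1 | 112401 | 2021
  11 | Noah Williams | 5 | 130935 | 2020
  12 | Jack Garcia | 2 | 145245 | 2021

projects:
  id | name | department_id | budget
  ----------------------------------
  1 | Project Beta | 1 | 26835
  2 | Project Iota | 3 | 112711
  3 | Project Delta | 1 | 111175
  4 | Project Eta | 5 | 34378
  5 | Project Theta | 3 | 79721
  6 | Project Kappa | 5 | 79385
SELECT name, budget FROM departments ORDER BY budget DESC LIMIT 3

Execution result:
name | budget
Finance | 438881
Legal | 346577
HR | 166774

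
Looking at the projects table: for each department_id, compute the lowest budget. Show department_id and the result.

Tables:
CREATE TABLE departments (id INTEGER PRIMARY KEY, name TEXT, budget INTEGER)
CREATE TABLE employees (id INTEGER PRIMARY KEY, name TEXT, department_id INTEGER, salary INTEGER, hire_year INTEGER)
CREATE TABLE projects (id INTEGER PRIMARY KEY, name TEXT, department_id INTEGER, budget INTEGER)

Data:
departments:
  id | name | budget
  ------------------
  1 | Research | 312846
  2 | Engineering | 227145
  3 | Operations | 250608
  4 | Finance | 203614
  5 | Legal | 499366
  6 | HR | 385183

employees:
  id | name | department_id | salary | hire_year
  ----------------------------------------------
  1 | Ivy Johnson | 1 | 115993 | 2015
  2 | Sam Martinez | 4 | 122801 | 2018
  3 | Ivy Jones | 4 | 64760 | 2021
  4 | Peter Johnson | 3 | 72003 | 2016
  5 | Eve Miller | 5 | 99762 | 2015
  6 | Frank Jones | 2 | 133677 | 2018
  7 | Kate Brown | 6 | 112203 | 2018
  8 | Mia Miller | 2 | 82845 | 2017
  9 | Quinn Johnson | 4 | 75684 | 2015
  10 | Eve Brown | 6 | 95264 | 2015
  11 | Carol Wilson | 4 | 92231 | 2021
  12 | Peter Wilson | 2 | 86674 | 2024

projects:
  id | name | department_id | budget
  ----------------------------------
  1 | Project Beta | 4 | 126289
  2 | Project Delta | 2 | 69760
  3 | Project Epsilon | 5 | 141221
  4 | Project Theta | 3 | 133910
SELECT department_id, MIN(budget) AS min_budget FROM projects GROUP BY department_id

Execution result:
department_id | min_budget
2 | 69760
3 | 133910
4 | 126289
5 | 141221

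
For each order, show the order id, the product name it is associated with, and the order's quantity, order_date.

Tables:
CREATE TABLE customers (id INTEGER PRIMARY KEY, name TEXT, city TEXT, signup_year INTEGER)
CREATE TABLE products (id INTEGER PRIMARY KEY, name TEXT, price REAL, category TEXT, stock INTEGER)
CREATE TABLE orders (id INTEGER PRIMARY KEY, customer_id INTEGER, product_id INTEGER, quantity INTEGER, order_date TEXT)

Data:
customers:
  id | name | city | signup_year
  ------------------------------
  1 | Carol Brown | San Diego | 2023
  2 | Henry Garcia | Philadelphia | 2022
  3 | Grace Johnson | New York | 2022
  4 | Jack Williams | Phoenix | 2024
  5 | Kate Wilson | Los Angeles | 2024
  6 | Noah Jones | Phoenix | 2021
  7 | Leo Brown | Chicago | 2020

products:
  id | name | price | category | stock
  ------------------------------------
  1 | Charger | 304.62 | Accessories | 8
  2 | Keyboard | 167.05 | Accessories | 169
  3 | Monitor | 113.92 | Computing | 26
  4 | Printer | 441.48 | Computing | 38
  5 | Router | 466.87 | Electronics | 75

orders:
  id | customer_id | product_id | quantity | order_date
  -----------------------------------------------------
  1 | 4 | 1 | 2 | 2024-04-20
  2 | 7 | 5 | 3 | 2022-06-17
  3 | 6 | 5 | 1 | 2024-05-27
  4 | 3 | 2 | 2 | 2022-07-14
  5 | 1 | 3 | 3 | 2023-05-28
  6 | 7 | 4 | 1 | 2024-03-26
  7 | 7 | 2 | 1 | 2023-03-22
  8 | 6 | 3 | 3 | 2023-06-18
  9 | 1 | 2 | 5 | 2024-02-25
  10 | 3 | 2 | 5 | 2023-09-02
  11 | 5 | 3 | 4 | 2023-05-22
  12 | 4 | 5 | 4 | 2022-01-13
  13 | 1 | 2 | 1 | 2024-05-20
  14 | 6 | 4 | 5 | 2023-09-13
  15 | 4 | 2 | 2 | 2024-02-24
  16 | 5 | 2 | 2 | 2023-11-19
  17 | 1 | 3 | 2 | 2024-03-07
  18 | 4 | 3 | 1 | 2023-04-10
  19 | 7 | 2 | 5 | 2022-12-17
SELECT c.id, p.name AS product, c.quantity, c.order_date FROM orders c JOIN products p ON c.product_id = p.id

Execution result:
id | product | quantity | order_date
1 | Charger | 2 | 2024-04-20
2 | Router | 3 | 2022-06-17
3 | Router | 1 | 2024-05-27
4 | Keyboard | 2 | 2022-07-14
5 | Monitor | 3 | 2023-05-28
6 | Printer | 1 | 2024-03-26
7 | Keyboard | 1 | 2023-03-22
8 | Monitor | 3 | 2023-06-18
9 | Keyboard | 5 | 2024-02-25
10 | Keyboard | 5 | 2023-09-02
11 | Monitor | 4 | 2023-05-22
12 | Router | 4 | 2022-01-13
13 | Keyboard | 1 | 2024-05-20
14 | Printer | 5 | 2023-09-13
15 | Keyboard | 2 | 2024-02-24
16 | Keyboard | 2 | 2023-11-19
17 | Monitor | 2 | 2024-03-07
18 | Monitor | 1 | 2023-04-10
19 | Keyboard | 5 | 2022-12-17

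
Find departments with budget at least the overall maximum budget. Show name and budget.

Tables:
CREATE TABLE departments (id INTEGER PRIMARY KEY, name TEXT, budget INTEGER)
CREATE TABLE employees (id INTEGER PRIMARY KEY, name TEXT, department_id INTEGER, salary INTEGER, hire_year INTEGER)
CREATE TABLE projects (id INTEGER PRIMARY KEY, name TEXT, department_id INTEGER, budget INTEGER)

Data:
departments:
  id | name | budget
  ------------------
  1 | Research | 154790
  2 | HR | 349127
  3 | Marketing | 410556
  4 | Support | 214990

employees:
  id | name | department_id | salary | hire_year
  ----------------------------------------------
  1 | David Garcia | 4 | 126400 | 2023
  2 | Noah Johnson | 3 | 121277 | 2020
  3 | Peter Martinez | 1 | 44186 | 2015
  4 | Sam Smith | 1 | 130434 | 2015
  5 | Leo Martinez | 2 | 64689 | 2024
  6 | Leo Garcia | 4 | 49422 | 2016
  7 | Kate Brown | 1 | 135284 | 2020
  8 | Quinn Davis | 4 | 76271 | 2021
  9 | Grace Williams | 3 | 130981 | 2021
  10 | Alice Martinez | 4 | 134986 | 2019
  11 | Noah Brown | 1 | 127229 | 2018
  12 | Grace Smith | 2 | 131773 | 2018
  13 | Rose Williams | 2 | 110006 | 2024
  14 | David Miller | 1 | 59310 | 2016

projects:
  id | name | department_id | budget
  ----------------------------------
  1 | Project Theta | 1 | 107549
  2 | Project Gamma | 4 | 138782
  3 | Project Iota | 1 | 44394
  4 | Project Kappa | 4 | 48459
SELECT name, budget FROM departments WHERE budget >= (SELECT MAX(budget) FROM departments)

Execution result:
name | budget
Marketing | 410556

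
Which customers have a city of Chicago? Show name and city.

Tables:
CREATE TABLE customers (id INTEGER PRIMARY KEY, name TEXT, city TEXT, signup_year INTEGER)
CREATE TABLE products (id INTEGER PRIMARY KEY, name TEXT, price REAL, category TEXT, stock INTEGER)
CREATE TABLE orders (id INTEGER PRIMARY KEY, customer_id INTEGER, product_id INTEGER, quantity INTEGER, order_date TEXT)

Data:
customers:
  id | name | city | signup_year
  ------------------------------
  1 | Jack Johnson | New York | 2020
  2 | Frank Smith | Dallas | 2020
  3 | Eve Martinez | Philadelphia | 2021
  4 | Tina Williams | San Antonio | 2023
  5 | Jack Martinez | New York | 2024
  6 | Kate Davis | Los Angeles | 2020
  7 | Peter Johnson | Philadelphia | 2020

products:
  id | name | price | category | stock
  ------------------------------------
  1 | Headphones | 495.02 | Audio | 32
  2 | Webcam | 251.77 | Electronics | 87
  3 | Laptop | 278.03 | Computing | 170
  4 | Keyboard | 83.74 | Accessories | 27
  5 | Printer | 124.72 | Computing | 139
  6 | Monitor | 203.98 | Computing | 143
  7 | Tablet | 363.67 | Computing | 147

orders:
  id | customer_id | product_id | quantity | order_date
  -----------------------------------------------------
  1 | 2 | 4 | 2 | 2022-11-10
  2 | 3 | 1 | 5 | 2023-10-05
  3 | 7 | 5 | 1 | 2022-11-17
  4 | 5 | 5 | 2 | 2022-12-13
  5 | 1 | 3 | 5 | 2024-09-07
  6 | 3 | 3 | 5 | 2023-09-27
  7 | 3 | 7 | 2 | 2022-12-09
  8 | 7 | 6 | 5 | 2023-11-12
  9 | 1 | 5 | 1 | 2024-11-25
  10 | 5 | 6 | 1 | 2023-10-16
SELECT name, city FROM customers WHERE city = 'Chicago'

Execution result:
(no rows)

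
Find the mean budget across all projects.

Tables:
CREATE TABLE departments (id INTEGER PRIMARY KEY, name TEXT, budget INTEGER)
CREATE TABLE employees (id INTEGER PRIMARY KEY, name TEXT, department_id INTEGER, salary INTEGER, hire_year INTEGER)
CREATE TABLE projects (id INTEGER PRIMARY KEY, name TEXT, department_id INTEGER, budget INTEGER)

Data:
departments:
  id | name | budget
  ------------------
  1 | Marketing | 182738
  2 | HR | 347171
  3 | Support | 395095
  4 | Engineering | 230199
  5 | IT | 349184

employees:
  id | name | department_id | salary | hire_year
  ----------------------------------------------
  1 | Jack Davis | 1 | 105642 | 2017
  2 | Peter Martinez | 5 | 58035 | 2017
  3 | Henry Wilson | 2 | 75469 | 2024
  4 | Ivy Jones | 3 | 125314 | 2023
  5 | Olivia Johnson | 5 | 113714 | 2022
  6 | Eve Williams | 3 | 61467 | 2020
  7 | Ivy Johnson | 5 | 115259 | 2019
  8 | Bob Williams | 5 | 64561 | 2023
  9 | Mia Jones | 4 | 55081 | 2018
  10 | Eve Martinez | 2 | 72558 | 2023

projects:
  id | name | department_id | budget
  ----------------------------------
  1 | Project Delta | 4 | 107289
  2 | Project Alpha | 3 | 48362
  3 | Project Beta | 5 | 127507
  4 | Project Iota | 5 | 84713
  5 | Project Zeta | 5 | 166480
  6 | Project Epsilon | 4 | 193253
SELECT AVG(budget) FROM projects

Execution result:
121267.33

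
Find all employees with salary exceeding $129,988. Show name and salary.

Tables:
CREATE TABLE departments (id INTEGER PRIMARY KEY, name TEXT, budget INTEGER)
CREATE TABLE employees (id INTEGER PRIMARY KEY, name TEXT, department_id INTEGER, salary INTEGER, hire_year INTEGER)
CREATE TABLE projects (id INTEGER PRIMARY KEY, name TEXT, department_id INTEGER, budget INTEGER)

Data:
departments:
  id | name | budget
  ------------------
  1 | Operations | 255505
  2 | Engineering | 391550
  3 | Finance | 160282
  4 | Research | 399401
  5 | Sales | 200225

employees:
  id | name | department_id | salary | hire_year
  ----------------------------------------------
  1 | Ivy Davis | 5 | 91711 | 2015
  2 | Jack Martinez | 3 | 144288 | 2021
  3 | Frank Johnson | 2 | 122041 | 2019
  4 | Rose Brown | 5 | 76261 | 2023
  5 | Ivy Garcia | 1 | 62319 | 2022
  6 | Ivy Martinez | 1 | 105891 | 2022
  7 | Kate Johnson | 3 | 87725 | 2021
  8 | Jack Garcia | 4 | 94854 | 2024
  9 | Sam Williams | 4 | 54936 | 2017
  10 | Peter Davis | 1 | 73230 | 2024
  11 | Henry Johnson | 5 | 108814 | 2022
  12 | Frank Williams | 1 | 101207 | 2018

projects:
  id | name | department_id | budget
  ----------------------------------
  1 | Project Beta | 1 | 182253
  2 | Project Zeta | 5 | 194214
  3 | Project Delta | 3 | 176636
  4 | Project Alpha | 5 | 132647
SELECT name, salary FROM employees WHERE salary > 129988

Execution result:
name | salary
Jack Martinez | 144288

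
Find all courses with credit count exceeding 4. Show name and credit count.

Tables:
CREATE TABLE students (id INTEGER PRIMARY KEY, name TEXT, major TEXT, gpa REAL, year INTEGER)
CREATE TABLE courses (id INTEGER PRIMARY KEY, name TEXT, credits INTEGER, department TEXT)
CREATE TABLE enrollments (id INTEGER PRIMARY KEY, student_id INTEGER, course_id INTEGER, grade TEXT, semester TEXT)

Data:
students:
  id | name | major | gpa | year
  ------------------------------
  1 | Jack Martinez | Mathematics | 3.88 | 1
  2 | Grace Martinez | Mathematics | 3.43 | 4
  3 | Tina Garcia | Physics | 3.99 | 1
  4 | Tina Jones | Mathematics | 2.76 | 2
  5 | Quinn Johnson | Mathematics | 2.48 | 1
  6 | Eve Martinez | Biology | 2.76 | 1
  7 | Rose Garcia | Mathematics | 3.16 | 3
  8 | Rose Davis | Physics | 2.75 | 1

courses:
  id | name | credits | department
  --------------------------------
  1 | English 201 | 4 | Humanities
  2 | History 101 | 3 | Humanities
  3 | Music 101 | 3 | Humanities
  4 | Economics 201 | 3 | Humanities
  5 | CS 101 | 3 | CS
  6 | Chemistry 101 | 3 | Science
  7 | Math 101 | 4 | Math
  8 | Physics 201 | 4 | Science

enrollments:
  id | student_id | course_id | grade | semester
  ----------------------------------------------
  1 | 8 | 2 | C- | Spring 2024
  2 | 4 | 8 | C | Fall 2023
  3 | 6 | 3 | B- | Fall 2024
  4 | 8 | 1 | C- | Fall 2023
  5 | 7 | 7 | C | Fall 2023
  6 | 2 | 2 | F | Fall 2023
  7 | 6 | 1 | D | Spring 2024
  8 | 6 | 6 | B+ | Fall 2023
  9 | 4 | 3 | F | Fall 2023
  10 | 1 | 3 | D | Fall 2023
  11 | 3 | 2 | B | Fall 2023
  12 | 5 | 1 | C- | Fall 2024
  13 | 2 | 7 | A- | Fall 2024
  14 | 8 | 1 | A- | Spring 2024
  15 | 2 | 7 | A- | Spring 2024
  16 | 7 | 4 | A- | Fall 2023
SELECT name, credits FROM courses WHERE credits > 4

Execution result:
(no rows)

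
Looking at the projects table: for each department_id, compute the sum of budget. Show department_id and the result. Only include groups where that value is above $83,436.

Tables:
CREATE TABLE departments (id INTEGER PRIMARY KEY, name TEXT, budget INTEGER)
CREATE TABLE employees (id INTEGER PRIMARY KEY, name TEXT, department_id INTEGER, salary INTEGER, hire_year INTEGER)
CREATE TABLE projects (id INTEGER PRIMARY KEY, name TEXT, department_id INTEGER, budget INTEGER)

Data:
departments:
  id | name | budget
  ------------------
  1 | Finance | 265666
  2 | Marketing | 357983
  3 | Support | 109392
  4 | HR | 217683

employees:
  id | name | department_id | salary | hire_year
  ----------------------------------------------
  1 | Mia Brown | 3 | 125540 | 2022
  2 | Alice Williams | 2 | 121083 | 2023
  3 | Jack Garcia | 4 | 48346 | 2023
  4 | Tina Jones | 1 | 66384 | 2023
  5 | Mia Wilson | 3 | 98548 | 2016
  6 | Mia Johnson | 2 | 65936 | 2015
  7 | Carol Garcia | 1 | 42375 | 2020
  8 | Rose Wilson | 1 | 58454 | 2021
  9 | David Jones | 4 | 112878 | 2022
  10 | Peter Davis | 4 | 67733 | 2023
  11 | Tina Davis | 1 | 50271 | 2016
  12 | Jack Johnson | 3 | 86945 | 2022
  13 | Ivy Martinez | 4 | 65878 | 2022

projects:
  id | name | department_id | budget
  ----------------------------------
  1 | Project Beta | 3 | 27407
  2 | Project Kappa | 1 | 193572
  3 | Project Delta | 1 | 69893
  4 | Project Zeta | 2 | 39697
SELECT department_id, SUM(budget) AS sum_budget FROM projects GROUP BY department_id HAVING SUM(budget) > 83436

Execution result:
department_id | sum_budget
1 | 263465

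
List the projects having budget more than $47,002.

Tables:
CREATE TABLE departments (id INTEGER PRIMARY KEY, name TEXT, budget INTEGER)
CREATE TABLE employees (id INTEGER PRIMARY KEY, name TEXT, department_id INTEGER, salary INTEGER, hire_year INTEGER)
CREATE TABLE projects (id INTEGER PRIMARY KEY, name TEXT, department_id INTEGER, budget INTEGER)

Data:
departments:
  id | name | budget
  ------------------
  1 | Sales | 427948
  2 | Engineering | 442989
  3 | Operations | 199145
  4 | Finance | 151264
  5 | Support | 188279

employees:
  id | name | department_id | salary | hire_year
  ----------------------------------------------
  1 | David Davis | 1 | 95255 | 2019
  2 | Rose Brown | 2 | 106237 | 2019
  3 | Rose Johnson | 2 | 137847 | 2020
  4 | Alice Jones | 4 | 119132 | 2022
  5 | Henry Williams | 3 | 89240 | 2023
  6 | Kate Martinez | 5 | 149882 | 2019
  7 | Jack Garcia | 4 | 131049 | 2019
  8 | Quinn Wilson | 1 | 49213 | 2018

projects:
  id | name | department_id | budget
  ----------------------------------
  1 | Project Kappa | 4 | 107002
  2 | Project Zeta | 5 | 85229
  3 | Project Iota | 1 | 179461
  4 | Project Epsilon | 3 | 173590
SELECT name, budget FROM projects WHERE budget > 47002

Execution result:
name | budget
Project Kappa | 107002
Project Zeta | 85229
Project Iota | 179461
Project Epsilon | 173590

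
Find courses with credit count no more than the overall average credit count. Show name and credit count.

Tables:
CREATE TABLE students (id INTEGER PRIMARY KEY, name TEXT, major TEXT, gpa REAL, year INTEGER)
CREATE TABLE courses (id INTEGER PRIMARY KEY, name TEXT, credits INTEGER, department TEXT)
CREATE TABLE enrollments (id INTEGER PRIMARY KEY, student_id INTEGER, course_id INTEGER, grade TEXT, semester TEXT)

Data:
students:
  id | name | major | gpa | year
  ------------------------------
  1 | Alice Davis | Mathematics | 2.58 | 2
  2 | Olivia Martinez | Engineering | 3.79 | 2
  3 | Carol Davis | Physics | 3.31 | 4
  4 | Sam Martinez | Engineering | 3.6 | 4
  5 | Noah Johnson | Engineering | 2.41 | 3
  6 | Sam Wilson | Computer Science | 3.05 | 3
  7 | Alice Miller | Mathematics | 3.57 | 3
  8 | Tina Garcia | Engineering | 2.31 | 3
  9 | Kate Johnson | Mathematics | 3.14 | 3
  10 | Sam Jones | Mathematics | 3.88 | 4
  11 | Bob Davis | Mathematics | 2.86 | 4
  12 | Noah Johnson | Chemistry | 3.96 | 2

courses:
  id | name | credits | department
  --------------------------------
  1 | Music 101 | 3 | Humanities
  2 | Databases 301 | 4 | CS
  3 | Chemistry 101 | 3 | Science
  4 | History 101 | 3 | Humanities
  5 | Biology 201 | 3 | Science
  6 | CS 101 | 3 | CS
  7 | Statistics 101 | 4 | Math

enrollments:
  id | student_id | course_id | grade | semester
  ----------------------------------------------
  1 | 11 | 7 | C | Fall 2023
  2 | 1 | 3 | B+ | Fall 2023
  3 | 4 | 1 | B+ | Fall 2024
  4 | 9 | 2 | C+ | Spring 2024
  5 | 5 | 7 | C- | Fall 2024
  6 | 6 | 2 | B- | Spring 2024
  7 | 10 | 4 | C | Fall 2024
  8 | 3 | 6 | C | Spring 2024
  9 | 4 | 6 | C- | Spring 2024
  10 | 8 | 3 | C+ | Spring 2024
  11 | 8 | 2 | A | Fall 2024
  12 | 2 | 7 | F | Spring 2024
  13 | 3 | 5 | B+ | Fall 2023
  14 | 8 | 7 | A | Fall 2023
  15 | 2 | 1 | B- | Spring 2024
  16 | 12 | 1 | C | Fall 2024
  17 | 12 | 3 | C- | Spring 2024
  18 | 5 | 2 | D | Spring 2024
SELECT name, credits FROM courses WHERE credits <= (SELECT AVG(credits) FROM courses)

Execution result:
name | credits
Music 101 | 3
Chemistry 101 | 3
History 101 | 3
Biology 201 | 3
CS 101 | 3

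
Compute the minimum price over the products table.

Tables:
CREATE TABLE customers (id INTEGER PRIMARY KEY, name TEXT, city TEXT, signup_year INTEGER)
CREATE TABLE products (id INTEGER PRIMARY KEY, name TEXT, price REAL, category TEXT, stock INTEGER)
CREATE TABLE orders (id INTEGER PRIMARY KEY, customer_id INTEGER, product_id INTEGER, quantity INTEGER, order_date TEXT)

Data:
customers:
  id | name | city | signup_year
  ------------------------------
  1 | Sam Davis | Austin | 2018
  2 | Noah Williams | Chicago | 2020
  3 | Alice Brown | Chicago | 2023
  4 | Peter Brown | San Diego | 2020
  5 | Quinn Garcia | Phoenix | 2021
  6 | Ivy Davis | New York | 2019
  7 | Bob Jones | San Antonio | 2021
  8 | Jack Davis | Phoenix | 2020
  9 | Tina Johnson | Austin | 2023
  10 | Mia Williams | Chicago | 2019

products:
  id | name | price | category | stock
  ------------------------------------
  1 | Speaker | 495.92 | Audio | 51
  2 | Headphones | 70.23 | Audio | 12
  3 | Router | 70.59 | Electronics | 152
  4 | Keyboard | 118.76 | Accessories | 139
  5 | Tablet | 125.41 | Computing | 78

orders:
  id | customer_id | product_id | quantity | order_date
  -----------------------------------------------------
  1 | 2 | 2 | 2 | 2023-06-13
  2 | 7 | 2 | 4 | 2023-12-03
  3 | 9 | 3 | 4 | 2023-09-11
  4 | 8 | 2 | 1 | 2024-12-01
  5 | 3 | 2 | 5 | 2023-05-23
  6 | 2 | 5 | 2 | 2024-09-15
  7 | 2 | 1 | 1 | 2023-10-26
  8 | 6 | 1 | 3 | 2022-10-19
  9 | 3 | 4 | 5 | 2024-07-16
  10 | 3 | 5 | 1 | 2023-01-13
SELECT MIN(price) FROM products

Execution result:
70.23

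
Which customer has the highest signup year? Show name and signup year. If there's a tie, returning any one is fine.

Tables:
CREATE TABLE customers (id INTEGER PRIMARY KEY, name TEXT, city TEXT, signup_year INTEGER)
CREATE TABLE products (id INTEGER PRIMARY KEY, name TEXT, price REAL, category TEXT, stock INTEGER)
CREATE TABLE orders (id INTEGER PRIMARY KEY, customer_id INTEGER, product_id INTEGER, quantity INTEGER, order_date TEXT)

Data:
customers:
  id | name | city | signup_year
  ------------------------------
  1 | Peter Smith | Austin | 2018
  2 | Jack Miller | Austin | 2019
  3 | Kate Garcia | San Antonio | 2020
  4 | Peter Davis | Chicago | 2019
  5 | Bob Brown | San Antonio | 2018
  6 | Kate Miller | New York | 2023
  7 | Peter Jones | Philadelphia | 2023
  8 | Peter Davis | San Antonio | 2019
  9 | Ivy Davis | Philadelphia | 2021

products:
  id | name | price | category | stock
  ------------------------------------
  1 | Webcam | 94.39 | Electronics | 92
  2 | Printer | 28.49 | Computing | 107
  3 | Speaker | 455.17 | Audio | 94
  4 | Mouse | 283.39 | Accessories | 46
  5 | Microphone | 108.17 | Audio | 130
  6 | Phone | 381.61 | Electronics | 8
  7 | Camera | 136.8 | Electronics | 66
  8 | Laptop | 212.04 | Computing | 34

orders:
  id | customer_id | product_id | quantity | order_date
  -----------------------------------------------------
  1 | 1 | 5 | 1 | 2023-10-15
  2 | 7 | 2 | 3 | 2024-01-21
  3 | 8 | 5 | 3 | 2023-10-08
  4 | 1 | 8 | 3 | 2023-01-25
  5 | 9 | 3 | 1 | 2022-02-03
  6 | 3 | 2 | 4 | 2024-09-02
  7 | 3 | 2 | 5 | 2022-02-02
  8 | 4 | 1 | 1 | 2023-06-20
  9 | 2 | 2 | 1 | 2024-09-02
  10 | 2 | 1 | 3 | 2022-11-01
SELECT name, signup_year FROM customers ORDER BY signup_year DESC LIMIT 1

Execution result:
name | signup_year
Kate Miller | 2023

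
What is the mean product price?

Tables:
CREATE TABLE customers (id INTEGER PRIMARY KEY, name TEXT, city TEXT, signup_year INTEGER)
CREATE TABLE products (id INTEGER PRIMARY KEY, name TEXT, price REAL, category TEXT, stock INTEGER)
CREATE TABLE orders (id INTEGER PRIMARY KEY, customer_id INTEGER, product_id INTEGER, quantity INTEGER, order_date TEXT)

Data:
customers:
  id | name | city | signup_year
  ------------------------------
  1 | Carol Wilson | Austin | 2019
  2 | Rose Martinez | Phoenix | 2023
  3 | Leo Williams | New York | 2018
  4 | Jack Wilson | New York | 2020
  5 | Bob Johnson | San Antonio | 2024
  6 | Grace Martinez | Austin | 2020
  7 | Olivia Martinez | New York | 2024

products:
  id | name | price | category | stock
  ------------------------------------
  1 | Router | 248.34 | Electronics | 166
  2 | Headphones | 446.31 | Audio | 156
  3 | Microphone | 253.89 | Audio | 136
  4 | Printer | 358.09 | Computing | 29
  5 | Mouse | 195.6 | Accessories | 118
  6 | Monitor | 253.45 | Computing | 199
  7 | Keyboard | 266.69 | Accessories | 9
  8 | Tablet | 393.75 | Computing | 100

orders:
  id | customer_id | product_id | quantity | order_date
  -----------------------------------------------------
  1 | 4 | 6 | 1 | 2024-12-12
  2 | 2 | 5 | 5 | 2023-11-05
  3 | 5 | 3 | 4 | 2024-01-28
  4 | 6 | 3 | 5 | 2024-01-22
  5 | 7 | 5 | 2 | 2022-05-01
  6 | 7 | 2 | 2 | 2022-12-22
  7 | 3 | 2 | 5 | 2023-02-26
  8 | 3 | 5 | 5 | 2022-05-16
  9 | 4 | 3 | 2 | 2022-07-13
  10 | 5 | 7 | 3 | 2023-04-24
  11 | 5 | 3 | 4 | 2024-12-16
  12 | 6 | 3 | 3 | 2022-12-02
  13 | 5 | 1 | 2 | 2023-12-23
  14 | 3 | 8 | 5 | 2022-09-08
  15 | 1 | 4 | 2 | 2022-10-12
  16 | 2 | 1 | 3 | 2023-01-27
SELECT AVG(price) FROM products

Execution result:
302.02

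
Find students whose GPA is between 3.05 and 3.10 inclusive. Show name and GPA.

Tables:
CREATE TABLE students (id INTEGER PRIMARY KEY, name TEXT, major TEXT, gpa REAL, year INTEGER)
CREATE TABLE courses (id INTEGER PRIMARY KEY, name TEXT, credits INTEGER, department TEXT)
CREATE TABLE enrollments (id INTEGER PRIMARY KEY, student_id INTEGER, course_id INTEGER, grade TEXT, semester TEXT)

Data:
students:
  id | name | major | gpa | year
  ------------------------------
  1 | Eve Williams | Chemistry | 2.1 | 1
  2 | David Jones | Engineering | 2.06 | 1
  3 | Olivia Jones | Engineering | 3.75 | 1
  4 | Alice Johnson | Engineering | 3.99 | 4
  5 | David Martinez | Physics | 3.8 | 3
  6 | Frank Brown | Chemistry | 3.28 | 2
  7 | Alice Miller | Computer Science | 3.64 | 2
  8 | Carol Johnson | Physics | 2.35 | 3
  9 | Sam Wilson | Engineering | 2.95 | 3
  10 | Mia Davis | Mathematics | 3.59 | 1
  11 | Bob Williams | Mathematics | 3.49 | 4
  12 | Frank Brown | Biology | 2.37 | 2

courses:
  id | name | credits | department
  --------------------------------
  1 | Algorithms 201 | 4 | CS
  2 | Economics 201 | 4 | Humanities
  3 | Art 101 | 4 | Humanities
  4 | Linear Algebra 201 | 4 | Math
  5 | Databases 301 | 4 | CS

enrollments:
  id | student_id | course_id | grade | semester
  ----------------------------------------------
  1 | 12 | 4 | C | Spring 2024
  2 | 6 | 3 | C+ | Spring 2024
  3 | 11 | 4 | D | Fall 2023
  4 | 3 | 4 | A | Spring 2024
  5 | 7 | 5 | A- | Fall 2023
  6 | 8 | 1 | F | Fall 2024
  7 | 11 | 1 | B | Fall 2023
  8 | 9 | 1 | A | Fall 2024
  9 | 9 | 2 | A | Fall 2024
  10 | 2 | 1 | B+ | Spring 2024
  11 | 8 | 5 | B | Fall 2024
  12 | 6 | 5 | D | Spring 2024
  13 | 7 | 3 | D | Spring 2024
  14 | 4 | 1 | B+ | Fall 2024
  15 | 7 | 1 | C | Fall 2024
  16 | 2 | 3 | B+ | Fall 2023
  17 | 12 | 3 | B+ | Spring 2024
SELECT name, gpa FROM students WHERE gpa BETWEEN 3.05 AND 3.1

Execution result:
(no rows)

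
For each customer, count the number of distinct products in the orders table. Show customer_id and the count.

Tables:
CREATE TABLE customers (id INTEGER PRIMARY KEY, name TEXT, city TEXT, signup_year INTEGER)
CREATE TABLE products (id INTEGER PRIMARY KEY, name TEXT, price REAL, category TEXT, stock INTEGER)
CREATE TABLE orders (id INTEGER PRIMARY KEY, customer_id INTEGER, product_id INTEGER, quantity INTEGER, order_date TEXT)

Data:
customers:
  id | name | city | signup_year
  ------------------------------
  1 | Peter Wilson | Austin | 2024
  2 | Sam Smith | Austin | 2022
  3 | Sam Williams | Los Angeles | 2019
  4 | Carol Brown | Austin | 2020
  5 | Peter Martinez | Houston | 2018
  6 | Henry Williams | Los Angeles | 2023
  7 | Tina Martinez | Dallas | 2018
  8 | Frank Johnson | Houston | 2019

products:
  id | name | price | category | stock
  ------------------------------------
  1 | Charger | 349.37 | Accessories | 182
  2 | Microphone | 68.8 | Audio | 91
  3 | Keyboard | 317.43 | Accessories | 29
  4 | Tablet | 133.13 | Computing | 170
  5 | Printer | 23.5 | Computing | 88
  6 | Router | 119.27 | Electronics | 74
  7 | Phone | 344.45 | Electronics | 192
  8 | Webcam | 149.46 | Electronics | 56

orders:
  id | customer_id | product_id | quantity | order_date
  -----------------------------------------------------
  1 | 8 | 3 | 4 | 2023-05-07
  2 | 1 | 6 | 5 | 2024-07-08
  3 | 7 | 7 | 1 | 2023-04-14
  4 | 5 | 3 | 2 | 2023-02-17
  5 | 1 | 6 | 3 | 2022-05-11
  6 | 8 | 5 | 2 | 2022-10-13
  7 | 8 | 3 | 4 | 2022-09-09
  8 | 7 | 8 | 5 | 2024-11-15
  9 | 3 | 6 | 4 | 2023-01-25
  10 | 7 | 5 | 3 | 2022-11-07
SELECT customer_id, COUNT(DISTINCT product_id) AS distinct_product_count FROM orders GROUP BY customer_id

Execution result:
customer_id | distinct_product_count
1 | 1
3 | 1
5 | 1
7 | 3
8 | 2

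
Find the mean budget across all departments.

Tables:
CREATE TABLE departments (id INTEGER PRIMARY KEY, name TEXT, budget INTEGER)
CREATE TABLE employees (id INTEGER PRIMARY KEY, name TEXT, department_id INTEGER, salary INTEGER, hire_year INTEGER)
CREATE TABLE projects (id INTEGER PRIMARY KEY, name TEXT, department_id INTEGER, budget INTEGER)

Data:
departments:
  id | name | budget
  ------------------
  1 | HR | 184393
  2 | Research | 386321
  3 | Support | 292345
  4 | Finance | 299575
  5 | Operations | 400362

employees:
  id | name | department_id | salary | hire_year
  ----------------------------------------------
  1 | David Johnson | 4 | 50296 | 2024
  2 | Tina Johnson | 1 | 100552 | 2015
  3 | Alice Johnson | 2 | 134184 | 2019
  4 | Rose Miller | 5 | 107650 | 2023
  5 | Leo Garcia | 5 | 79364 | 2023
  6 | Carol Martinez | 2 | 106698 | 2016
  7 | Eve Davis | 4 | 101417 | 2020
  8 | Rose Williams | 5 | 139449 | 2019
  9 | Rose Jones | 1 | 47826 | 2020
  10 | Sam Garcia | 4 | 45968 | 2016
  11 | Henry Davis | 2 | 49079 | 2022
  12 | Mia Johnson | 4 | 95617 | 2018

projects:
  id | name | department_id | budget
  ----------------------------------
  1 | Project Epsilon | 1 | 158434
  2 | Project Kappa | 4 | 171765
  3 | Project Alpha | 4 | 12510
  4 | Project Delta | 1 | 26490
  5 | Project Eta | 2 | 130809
SELECT AVG(budget) FROM departments

Execution result:
312599.20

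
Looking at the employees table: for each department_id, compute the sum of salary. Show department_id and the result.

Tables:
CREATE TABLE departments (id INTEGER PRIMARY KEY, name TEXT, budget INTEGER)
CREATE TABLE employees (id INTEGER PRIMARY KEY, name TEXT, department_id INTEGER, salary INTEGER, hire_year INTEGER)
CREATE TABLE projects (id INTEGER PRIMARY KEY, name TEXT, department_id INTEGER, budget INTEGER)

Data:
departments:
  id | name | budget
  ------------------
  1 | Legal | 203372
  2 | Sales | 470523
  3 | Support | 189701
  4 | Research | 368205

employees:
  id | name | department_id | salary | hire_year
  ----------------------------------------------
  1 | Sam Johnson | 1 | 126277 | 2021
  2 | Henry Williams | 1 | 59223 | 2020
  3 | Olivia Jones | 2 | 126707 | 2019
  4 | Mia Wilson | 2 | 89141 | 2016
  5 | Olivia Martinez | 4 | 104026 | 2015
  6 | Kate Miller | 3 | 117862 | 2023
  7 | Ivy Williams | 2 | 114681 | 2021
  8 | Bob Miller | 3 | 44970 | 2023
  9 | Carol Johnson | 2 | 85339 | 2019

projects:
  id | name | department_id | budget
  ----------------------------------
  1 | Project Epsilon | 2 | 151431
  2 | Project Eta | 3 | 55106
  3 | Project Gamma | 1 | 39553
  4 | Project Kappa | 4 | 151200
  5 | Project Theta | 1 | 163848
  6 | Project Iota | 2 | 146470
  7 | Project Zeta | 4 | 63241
SELECT department_id, SUM(salary) AS sum_salary FROM employees GROUP BY department_id

Execution result:
department_id | sum_salary
1 | 185500
2 | 415868
3 | 162832
4 | 104026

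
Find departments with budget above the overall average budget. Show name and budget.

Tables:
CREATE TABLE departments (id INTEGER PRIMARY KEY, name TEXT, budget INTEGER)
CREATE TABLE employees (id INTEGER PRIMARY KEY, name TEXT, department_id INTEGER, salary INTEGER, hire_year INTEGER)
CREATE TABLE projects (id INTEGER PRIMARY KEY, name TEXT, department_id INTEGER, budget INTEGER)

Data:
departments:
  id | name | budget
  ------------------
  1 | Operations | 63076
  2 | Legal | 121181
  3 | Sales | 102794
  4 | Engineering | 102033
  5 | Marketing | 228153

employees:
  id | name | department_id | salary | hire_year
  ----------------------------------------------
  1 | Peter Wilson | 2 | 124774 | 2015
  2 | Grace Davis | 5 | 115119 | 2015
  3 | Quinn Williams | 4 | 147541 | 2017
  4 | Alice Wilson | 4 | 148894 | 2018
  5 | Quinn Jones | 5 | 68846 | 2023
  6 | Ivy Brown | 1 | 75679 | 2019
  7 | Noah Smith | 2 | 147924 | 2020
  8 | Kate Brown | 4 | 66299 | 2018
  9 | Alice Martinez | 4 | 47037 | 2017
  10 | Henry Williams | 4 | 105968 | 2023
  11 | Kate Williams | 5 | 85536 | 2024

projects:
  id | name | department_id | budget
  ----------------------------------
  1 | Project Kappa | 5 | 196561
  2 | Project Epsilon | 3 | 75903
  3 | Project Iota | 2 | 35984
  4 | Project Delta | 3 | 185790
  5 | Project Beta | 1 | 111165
SELECT name, budget FROM departments WHERE budget > (SELECT AVG(budget) FROM departments)

Execution result:
name | budget
Marketing | 228153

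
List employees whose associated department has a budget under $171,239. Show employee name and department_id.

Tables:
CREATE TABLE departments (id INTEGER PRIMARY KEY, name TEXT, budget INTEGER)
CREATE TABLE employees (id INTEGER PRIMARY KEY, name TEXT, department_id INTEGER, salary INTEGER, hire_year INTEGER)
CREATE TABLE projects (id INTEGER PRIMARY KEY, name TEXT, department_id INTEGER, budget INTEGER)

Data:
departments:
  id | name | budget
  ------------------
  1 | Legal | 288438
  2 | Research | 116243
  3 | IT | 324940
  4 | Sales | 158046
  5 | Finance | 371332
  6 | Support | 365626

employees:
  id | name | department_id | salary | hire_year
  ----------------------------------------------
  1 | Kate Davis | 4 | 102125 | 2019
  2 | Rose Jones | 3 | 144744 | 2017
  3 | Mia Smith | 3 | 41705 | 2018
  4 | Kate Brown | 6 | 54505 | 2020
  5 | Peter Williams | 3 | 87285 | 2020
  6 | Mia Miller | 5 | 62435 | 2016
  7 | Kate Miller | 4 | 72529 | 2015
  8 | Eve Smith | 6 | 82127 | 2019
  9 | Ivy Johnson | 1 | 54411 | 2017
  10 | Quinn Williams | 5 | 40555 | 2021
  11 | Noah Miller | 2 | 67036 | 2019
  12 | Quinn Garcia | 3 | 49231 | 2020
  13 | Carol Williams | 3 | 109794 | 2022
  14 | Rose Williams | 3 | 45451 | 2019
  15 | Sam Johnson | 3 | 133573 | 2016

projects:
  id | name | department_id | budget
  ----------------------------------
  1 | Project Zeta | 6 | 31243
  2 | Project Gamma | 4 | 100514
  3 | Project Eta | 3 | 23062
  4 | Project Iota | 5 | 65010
SELECT name, department_id FROM employees WHERE department_id IN (SELECT id FROM departments WHERE budget < 171239)

Execution result:
name | department_id
Kate Davis | 4
Kate Miller | 4
Noah Miller | 2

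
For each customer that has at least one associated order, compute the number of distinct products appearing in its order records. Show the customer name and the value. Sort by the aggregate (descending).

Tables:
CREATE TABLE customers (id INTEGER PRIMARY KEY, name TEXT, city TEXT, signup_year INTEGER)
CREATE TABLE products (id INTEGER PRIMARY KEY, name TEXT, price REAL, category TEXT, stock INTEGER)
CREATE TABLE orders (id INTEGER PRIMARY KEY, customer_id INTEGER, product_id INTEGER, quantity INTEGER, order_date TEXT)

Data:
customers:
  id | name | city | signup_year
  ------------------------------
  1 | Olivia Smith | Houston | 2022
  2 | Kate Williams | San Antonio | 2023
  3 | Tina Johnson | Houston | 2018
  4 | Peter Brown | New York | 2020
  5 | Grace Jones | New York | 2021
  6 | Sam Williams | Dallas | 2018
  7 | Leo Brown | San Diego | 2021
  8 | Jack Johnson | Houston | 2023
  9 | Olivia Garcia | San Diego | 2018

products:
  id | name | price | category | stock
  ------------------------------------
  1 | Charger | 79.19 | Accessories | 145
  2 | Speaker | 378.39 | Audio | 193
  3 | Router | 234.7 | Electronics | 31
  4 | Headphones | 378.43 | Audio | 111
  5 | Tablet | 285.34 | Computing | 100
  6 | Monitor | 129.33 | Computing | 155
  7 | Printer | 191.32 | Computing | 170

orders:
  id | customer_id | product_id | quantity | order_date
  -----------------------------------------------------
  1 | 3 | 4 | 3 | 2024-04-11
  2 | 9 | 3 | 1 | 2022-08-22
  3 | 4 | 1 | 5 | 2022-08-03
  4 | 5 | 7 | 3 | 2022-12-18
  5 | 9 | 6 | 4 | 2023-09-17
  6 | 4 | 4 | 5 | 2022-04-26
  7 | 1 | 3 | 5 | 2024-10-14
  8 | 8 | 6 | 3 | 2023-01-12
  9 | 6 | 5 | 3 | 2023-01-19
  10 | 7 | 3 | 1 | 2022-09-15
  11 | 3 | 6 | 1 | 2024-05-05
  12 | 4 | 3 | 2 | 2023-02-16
SELECT p.name, COUNT(DISTINCT c.product_id) AS distinct_product_count FROM orders c JOIN customers p ON c.customer_id = p.id GROUP BY p.id, p.name ORDER BY distinct_product_count DESC

Execution result:
name | distinct_product_count
Peter Brown | 3
Tina Johnson | 2
Olivia Garcia | 2
Olivia Smith | 1
Grace Jones | 1
Sam Williams | 1
Leo Brown | 1
Jack Johnson | 1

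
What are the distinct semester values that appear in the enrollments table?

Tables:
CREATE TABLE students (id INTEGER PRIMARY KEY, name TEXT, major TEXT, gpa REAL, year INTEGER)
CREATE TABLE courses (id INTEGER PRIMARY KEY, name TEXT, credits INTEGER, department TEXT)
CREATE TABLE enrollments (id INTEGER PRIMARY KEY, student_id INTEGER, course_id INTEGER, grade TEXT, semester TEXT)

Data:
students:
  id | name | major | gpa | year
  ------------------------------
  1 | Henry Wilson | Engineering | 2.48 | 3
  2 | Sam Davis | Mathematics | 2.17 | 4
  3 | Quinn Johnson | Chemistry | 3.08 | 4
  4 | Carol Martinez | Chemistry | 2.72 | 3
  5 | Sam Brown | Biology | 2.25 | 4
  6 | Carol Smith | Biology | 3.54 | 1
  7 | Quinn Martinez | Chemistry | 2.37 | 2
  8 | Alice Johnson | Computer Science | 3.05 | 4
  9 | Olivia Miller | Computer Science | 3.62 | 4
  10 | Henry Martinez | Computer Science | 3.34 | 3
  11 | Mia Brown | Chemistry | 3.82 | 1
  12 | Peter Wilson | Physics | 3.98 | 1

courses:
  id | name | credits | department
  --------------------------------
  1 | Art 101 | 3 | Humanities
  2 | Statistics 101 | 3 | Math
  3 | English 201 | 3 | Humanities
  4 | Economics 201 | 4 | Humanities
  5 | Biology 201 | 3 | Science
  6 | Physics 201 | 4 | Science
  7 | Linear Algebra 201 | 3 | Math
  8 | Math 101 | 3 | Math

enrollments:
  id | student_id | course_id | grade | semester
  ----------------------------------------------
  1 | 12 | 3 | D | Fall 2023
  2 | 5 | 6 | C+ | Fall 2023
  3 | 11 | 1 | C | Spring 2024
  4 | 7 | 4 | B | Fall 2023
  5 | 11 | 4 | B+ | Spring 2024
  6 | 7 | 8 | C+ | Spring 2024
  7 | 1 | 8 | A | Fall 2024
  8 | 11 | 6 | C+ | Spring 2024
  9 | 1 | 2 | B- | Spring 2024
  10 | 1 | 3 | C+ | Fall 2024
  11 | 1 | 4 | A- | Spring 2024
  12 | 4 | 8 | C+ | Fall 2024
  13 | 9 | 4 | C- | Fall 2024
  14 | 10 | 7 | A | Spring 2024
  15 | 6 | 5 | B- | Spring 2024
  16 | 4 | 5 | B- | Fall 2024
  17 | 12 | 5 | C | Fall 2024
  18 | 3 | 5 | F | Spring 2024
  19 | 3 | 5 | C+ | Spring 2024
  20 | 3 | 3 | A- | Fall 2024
SELECT DISTINCT semester FROM enrollments

Execution result:
semester
Fall 2023
Spring 2024
Fall 2024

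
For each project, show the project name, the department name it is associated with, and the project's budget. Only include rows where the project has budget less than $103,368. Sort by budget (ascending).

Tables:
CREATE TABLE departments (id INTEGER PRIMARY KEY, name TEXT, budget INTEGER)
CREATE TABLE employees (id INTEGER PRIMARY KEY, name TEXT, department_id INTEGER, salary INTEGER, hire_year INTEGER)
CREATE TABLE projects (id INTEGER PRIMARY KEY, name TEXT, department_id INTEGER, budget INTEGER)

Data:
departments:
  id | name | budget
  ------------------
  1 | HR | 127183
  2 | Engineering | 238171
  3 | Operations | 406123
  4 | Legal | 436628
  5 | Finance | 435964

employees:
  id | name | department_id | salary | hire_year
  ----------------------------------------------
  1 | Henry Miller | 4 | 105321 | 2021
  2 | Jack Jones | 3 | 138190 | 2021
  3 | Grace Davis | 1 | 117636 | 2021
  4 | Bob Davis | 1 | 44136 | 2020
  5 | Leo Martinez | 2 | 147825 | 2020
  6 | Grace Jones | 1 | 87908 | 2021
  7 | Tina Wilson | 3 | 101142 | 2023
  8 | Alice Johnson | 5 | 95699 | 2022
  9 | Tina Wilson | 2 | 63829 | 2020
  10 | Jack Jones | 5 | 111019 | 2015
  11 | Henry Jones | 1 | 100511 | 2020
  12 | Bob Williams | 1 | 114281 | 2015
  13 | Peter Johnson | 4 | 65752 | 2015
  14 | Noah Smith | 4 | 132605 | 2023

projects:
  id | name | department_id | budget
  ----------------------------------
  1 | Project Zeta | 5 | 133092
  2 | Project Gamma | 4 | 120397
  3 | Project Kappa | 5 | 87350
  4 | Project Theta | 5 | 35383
SELECT c.name, p.name AS department, c.budget FROM projects c JOIN departments p ON c.department_id = p.id WHERE c.budget < 103368 ORDER BY c.budget ASC

Execution result:
name | department | budget
Project Theta | Finance | 35383
Project Kappa | Finance | 87350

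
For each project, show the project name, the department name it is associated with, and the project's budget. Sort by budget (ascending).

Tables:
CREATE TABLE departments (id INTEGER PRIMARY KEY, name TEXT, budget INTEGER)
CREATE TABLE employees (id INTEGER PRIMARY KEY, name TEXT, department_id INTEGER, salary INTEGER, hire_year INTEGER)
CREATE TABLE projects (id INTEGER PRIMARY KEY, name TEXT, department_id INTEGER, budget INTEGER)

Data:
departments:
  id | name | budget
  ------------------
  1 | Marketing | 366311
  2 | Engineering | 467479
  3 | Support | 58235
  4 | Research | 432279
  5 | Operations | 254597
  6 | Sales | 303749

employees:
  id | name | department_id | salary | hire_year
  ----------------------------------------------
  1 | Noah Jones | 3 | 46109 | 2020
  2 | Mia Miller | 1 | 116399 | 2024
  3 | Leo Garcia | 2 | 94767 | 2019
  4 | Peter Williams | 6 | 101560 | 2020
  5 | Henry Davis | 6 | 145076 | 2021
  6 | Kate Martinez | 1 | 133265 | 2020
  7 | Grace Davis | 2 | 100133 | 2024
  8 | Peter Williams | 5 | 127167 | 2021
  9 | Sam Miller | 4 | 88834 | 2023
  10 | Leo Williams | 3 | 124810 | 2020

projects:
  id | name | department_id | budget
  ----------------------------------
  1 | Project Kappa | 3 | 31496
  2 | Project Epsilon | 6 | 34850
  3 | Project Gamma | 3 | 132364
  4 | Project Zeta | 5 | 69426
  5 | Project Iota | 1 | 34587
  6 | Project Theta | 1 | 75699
SELECT c.name, p.name AS department, c.budget FROM projects c JOIN departments p ON c.department_id = p.id ORDER BY c.budget ASC

Execution result:
name | department | budget
Project Kappa | Support | 31496
Project Iota | Marketing | 34587
Project Epsilon | Sales | 34850
Project Zeta | Operations | 69426
Project Theta | Marketing | 75699
Project Gamma | Support | 132364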